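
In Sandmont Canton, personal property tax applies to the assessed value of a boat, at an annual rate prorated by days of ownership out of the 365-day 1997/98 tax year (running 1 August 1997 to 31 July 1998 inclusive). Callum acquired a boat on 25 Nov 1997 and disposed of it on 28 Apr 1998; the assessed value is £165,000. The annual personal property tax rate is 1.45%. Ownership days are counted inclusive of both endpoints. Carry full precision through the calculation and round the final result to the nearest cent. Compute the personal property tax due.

£1,015.99

Days held (25 Nov 1997 – 28 Apr 1998): 155 out of 365
Tax = £165,000 × 1.45% × 155/365 = £1,015.9932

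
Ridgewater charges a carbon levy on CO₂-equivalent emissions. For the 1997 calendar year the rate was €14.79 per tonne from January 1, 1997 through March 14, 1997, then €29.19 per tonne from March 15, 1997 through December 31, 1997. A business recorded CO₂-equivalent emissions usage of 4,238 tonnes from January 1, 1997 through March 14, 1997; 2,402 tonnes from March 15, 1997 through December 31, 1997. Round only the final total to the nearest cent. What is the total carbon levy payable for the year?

January 1 – March 14, 1997: 4,238 tonnes at €14.79/tonne → €62680.02
March 15 – December 31, 1997: 2,402 tonnes at €29.19/tonne → €70114.38

€132794.40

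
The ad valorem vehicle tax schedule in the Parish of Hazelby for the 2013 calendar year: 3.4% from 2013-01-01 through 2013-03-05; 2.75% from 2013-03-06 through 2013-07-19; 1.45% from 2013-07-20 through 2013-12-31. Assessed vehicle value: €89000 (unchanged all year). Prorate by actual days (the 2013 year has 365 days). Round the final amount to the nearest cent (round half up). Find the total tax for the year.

€2025.91

2013-01-01 to 2013-03-05: 64 days at 3.4% → €89000 × 3.4% × 64/365 = €530.5863
2013-03-06 to 2013-07-19: 136 days at 2.75% → €89000 × 2.75% × 136/365 = €911.9452
2013-07-20 to 2013-12-31: 165 days at 1.45% → €89000 × 1.45% × 165/365 = €583.3767
Total = €2025.9082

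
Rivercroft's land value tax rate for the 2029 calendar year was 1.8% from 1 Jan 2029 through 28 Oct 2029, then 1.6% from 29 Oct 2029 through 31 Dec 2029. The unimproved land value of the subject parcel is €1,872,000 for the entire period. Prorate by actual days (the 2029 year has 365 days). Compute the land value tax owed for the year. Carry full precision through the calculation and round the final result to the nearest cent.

€33,039.52

1 Jan – 28 Oct 2029: 301 days at 1.8% → €1,872,000 × 1.8% × 301/365 = €27,787.6603
29 Oct – 31 Dec 2029: 64 days at 1.6% → €1,872,000 × 1.6% × 64/365 = €5,251.8575
Total = €33,039.5178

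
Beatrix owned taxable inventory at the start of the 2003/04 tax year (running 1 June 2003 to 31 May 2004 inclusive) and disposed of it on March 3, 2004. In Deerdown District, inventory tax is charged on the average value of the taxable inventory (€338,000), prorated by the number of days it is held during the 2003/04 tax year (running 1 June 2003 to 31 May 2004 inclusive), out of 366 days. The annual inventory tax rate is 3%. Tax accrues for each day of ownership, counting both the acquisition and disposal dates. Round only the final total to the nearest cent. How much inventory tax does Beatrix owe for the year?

€7,674.26

Days held (June 1, 2003 – March 3, 2004): 277 out of 366
Tax = €338,000 × 3% × 277/366 = €7,674.2623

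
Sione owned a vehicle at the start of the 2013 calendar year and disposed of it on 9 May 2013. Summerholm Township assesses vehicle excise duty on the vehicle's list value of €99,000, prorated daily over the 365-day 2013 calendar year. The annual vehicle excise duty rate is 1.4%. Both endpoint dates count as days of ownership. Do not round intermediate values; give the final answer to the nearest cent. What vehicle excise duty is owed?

€489.85

Days held (1 Jan – 9 May 2013): 129 out of 365
Tax = €99,000 × 1.4% × 129/365 = €489.8466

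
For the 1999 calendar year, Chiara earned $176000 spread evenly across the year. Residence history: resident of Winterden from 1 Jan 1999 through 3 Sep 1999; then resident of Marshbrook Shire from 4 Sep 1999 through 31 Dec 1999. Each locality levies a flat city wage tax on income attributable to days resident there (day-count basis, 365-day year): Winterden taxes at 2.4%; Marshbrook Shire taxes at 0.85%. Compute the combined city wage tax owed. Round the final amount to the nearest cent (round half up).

$3334.60

Winterden, 1 Jan – 3 Sep 1999: 246 days → $176000 × 2.4% × 246/365 = $2846.8603
Marshbrook Shire, 4 Sep – 31 Dec 1999: 119 days → $176000 × 0.85% × 119/365 = $487.7370
Total = $3334.5973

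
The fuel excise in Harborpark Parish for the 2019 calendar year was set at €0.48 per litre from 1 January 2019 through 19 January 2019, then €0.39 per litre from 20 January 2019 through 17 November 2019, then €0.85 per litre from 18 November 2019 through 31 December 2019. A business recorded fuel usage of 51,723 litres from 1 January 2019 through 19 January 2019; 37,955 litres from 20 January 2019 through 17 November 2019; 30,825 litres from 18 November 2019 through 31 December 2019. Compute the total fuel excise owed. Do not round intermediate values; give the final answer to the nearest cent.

€65830.74

1 January – 19 January 2019: 51,723 litres at €0.48/litre → €24827.04
20 January – 17 November 2019: 37,955 litres at €0.39/litre → €14802.45
18 November – 31 December 2019: 30,825 litres at €0.85/litre → €26201.25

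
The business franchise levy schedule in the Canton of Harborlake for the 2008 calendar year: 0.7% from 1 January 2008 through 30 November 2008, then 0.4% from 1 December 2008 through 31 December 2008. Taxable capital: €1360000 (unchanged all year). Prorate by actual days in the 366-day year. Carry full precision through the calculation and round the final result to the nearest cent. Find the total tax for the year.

€9174.43

1 January – 30 November 2008: 335 days at 0.7% → €1360000 × 0.7% × 335/366 = €8713.6612
1 December – 31 December 2008: 31 days at 0.4% → €1360000 × 0.4% × 31/366 = €460.7650
Total = €9174.4262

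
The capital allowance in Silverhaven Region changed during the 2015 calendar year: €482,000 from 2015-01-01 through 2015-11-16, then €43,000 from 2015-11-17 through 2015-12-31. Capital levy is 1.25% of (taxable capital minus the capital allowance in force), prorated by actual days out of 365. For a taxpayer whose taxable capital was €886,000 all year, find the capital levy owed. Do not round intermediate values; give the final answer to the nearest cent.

€5,726.54

2015-01-01 to 2015-11-16: 320 days, exemption €482,000 → (€886,000 − €482,000) × 1.25% × 320/365 = €4,427.3973
2015-11-17 to 2015-12-31: 45 days, exemption €43,000 → (€886,000 − €43,000) × 1.25% × 45/365 = €1,299.1438
Total = €5,726.5411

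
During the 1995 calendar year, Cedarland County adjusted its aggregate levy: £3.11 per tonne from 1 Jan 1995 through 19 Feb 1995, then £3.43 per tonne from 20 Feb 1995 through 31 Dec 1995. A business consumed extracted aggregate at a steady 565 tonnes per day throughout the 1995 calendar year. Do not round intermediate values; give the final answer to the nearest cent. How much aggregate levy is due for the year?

£698,311.75

1 Jan – 19 Feb 1995: 50 days × 565 tonnes/day = 28,250 tonnes at £3.11/tonne → £87,857.50
20 Feb – 31 Dec 1995: 315 days × 565 tonnes/day = 177,975 tonnes at £3.43/tonne → £610,454.25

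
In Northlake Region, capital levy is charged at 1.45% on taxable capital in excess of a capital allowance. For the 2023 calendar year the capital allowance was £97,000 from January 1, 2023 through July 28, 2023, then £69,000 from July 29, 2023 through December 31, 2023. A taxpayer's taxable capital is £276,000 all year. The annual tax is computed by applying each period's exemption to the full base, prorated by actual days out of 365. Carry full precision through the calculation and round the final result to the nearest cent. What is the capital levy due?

January 1 – July 28, 2023: 209 days, exemption £97,000 → (£276,000 − £97,000) × 1.45% × 209/365 = £1,486.1904
July 29 – December 31, 2023: 156 days, exemption £69,000 → (£276,000 − £69,000) × 1.45% × 156/365 = £1,282.8329
Total = £2,769.0233

£2,769.02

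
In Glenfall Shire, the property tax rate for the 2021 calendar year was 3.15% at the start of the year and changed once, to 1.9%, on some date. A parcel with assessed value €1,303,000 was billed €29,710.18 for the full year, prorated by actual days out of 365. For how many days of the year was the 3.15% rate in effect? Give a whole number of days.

Let d = days at the first rate; then 365 − d days at the second rate.
€1,303,000 × [3.15%·d + 1.9%·(365−d)] / 365 = €29,710.18
Solving gives d = 111, so the new rate took effect on 22 Apr 2021.

111 days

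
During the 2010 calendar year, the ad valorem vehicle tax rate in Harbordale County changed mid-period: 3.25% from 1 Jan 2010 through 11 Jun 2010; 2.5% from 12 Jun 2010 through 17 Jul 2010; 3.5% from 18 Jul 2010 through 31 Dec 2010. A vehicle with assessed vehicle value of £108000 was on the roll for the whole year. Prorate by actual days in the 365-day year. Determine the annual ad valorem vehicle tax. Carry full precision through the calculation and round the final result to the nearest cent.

£3553.64

1 Jan – 11 Jun 2010: 162 days at 3.25% → £108000 × 3.25% × 162/365 = £1557.8630
12 Jun – 17 Jul 2010: 36 days at 2.5% → £108000 × 2.5% × 36/365 = £266.3014
18 Jul – 31 Dec 2010: 167 days at 3.5% → £108000 × 3.5% × 167/365 = £1729.4795
Total = £3553.6438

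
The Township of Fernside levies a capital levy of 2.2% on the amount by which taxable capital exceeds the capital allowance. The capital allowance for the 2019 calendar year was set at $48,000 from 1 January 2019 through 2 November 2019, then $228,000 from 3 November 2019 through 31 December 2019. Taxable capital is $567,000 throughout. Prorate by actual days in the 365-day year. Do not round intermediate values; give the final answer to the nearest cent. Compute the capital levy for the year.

1 January – 2 November 2019: 306 days, exemption $48,000 → ($567,000 − $48,000) × 2.2% × 306/365 = $9,572.3507
3 November – 31 December 2019: 59 days, exemption $228,000 → ($567,000 − $228,000) × 2.2% × 59/365 = $1,205.5397
Total = $10,777.8904

$10,777.89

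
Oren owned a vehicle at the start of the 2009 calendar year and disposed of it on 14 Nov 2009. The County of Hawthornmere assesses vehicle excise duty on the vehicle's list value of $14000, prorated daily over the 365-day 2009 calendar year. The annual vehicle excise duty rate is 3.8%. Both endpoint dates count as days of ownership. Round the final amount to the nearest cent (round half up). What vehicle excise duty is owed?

Days held (1 Jan – 14 Nov 2009): 318 out of 365
Tax = $14000 × 3.8% × 318/365 = $463.4959

$463.50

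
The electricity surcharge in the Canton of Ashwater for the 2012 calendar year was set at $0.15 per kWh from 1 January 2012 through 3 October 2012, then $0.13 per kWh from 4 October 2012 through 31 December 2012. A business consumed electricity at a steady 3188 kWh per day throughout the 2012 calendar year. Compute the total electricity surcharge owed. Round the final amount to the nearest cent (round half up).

$169346.56

1 January – 3 October 2012: 277 days × 3188 kWh/day = 883,076 kWh at $0.15/kWh → $132461.40
4 October – 31 December 2012: 89 days × 3188 kWh/day = 283,732 kWh at $0.13/kWh → $36885.16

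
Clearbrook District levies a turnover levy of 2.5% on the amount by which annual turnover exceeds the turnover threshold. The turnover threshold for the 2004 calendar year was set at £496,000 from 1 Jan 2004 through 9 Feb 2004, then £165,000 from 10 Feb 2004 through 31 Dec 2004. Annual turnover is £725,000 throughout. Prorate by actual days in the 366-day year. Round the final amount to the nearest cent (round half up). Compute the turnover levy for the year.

£13,095.63

1 Jan – 9 Feb 2004: 40 days, exemption £496,000 → (£725,000 − £496,000) × 2.5% × 40/366 = £625.6831
10 Feb – 31 Dec 2004: 326 days, exemption £165,000 → (£725,000 − £165,000) × 2.5% × 326/366 = £12,469.9454
Total = £13,095.6284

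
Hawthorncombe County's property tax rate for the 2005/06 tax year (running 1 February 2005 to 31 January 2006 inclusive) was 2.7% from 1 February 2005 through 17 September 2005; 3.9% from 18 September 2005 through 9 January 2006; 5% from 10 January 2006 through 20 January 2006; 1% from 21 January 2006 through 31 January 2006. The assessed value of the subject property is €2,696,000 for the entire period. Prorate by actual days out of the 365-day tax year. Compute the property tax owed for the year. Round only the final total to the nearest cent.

1 February – 17 September 2005: 229 days at 2.7% → €2,696,000 × 2.7% × 229/365 = €45,669.5014
18 September 2005 – 9 January 2006: 114 days at 3.9% → €2,696,000 × 3.9% × 114/365 = €32,839.4959
10 January – 20 January 2006: 11 days at 5% → €2,696,000 × 5% × 11/365 = €4,062.4658
21 January – 31 January 2006: 11 days at 1% → €2,696,000 × 1% × 11/365 = €812.4932
Total = €83,383.9562

€83,383.96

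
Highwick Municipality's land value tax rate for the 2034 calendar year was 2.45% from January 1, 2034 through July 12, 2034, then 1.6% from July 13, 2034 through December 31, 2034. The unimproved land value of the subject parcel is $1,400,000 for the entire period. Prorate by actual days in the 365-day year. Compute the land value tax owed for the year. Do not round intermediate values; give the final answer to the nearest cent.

$28,692.33

January 1 – July 12, 2034: 193 days at 2.45% → $1,400,000 × 2.45% × 193/365 = $18,136.7123
July 13 – December 31, 2034: 172 days at 1.6% → $1,400,000 × 1.6% × 172/365 = $10,555.6164
Total = $28,692.3288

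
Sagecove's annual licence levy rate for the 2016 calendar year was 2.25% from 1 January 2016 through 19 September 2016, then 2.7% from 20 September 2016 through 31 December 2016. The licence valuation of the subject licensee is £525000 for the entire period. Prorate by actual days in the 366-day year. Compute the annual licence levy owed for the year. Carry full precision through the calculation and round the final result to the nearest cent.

£12477.36

1 January – 19 September 2016: 263 days at 2.25% → £525000 × 2.25% × 263/366 = £8488.2172
20 September – 31 December 2016: 103 days at 2.7% → £525000 × 2.7% × 103/366 = £3989.1393
Total = £12477.3566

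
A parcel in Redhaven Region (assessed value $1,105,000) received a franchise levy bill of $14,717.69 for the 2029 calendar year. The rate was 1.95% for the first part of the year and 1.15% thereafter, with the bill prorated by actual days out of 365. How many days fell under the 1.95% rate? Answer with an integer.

83 days

Let d = days at the first rate; then 365 − d days at the second rate.
$1,105,000 × [1.95%·d + 1.15%·(365−d)] / 365 = $14,717.69
Solving gives d = 83, so the new rate took effect on March 25, 2029.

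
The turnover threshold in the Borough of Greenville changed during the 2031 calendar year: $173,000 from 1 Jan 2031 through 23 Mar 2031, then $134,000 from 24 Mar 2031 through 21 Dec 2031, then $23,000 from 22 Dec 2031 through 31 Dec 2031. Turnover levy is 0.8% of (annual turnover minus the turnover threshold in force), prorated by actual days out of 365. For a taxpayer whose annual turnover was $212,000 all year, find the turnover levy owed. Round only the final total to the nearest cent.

1 Jan – 23 Mar 2031: 82 days, exemption $173,000 → ($212,000 − $173,000) × 0.8% × 82/365 = $70.0932
24 Mar – 21 Dec 2031: 273 days, exemption $134,000 → ($212,000 − $134,000) × 0.8% × 273/365 = $466.7178
22 Dec – 31 Dec 2031: 10 days, exemption $23,000 → ($212,000 − $23,000) × 0.8% × 10/365 = $41.4247
Total = $578.2356

$578.24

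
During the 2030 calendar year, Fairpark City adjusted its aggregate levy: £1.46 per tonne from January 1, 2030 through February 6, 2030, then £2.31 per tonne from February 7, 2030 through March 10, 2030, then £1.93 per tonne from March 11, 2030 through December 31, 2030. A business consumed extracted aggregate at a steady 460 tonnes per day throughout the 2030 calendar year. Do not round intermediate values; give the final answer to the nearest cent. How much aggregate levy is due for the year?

January 1 – February 6, 2030: 37 days × 460 tonnes/day = 17,020 tonnes at £1.46/tonne → £24,849.20
February 7 – March 10, 2030: 32 days × 460 tonnes/day = 14,720 tonnes at £2.31/tonne → £34,003.20
March 11 – December 31, 2030: 296 days × 460 tonnes/day = 136,160 tonnes at £1.93/tonne → £262,788.80

£321,641.20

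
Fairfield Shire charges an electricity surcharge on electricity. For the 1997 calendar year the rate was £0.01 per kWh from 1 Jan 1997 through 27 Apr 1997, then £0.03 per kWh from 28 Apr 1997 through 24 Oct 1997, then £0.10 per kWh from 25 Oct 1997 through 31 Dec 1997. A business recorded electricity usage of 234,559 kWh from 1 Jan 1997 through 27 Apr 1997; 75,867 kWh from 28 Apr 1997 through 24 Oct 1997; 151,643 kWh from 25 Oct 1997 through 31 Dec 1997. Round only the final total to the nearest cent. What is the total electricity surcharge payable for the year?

1 Jan – 27 Apr 1997: 234,559 kWh at £0.01/kWh → £2,345.59
28 Apr – 24 Oct 1997: 75,867 kWh at £0.03/kWh → £2,276.01
25 Oct – 31 Dec 1997: 151,643 kWh at £0.10/kWh → £15,164.30

£19,785.90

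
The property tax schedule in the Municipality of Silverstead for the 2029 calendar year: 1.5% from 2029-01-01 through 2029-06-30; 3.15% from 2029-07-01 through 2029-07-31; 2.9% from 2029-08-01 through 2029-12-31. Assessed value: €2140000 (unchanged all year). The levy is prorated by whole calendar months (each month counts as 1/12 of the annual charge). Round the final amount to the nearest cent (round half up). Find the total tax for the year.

€47525.83

2029-01-01 to 2029-06-30: 6 months at 1.5% → €2140000 × 1.5% × 6/12 = €16050.0000
2029-07-01 to 2029-07-31: 1 month at 3.15% → €2140000 × 3.15% × 1/12 = €5617.5000
2029-08-01 to 2029-12-31: 5 months at 2.9% → €2140000 × 2.9% × 5/12 = €25858.3333
Total = €47525.8333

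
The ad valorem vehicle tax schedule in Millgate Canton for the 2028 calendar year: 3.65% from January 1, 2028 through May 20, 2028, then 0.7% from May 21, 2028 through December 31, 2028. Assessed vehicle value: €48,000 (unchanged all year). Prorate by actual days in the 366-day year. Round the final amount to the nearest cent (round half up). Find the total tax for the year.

€881.51

January 1 – May 20, 2028: 141 days at 3.65% → €48,000 × 3.65% × 141/366 = €674.9508
May 21 – December 31, 2028: 225 days at 0.7% → €48,000 × 0.7% × 225/366 = €206.5574
Total = €881.5082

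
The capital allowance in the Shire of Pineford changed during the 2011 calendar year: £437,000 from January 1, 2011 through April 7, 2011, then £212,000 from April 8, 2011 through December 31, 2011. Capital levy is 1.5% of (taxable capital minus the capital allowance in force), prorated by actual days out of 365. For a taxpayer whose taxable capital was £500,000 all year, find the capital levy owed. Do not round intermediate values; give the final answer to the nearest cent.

January 1 – April 7, 2011: 97 days, exemption £437,000 → (£500,000 − £437,000) × 1.5% × 97/365 = £251.1370
April 8 – December 31, 2011: 268 days, exemption £212,000 → (£500,000 − £212,000) × 1.5% × 268/365 = £3,171.9452
Total = £3,423.0822

£3,423.08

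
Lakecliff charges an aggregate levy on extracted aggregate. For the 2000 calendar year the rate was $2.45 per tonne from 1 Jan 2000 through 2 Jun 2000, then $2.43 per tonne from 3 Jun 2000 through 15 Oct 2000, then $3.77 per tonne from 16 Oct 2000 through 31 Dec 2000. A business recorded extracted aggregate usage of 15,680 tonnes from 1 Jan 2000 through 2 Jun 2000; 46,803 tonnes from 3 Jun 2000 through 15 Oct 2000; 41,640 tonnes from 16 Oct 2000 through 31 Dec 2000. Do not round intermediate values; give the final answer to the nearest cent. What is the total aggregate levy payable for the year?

1 Jan – 2 Jun 2000: 15,680 tonnes at $2.45/tonne → $38416.00
3 Jun – 15 Oct 2000: 46,803 tonnes at $2.43/tonne → $113731.29
16 Oct – 31 Dec 2000: 41,640 tonnes at $3.77/tonne → $156982.80

$309130.09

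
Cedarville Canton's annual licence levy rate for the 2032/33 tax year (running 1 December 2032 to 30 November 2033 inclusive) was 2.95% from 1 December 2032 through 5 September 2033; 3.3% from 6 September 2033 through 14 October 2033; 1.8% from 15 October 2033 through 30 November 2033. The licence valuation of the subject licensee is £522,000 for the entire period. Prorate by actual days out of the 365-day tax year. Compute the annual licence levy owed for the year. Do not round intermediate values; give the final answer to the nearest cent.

1 December 2032 – 5 September 2033: 279 days at 2.95% → £522,000 × 2.95% × 279/365 = £11,770.7425
6 September – 14 October 2033: 39 days at 3.3% → £522,000 × 3.3% × 39/365 = £1,840.5863
15 October – 30 November 2033: 47 days at 1.8% → £522,000 × 1.8% × 47/365 = £1,209.8959
Total = £14,821.2247

£14,821.22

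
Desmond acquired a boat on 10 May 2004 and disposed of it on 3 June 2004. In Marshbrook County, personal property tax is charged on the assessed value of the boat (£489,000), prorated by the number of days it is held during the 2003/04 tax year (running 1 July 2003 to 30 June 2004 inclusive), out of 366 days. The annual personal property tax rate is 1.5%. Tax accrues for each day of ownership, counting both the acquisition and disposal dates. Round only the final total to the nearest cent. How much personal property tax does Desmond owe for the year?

Days held (10 May – 3 June 2004): 25 out of 366
Tax = £489,000 × 1.5% × 25/366 = £501.0246

£501.02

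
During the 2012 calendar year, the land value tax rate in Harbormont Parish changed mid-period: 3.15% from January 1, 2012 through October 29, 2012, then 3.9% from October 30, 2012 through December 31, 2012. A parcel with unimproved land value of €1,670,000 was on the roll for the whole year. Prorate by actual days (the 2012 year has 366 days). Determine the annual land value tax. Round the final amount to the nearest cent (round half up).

€54,760.94

January 1 – October 29, 2012: 303 days at 3.15% → €1,670,000 × 3.15% × 303/366 = €43,550.0410
October 30 – December 31, 2012: 63 days at 3.9% → €1,670,000 × 3.9% × 63/366 = €11,210.9016
Total = €54,760.9426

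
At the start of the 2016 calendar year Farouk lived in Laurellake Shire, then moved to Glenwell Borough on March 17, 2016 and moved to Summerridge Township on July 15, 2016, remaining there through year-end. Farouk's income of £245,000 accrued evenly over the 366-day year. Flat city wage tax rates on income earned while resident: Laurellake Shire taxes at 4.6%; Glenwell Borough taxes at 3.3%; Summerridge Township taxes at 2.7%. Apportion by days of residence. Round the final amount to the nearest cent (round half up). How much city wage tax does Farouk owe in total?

£8,063.58

Laurellake Shire, January 1 – March 16, 2016: 76 days → £245,000 × 4.6% × 76/366 = £2,340.2186
Glenwell Borough, March 17 – July 14, 2016: 120 days → £245,000 × 3.3% × 120/366 = £2,650.8197
Summerridge Township, July 15 – December 31, 2016: 170 days → £245,000 × 2.7% × 170/366 = £3,072.5410
Total = £8,063.5792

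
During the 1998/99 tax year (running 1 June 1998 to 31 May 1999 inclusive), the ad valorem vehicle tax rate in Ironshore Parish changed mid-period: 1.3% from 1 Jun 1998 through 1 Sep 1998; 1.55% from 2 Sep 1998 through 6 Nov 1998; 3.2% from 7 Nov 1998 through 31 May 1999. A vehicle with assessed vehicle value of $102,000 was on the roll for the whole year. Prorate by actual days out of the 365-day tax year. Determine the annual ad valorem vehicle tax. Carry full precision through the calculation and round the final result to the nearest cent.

1 Jun – 1 Sep 1998: 93 days at 1.3% → $102,000 × 1.3% × 93/365 = $337.8575
2 Sep – 6 Nov 1998: 66 days at 1.55% → $102,000 × 1.55% × 66/365 = $285.8795
7 Nov 1998 – 31 May 1999: 206 days at 3.2% → $102,000 × 3.2% × 206/365 = $1,842.1479
Total = $2,465.8849

$2,465.88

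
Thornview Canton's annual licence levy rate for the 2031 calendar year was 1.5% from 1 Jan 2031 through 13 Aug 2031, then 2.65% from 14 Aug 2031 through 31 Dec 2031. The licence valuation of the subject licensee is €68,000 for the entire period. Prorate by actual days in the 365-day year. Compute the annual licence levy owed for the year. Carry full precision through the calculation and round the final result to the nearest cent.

€1,319.95

1 Jan – 13 Aug 2031: 225 days at 1.5% → €68,000 × 1.5% × 225/365 = €628.7671
14 Aug – 31 Dec 2031: 140 days at 2.65% → €68,000 × 2.65% × 140/365 = €691.1781
Total = €1,319.9452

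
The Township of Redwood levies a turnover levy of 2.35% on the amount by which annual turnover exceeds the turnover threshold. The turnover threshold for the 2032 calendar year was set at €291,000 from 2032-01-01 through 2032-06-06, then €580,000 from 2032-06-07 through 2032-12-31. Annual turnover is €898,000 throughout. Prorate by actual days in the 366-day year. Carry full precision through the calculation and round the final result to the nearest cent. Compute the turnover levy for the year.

€10,404.85

2032-01-01 to 2032-06-06: 158 days, exemption €291,000 → (€898,000 − €291,000) × 2.35% × 158/366 = €6,157.8989
2032-06-07 to 2032-12-31: 208 days, exemption €580,000 → (€898,000 − €580,000) × 2.35% × 208/366 = €4,246.9508
Total = €10,404.8497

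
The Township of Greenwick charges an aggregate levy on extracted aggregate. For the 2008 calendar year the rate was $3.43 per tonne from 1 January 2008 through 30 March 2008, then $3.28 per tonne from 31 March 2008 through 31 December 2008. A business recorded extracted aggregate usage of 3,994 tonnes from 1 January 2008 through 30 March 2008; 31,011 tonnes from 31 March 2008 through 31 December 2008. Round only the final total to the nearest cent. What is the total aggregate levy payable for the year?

$115415.50

1 January – 30 March 2008: 3,994 tonnes at $3.43/tonne → $13699.42
31 March – 31 December 2008: 31,011 tonnes at $3.28/tonne → $101716.08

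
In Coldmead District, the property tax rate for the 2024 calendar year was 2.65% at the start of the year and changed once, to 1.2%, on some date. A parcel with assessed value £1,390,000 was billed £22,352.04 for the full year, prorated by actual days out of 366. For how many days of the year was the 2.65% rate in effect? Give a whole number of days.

Let d = days at the first rate; then 366 − d days at the second rate.
£1,390,000 × [2.65%·d + 1.2%·(366−d)] / 366 = £22,352.04
Solving gives d = 103, so the new rate took effect on 13 April 2024.

103 days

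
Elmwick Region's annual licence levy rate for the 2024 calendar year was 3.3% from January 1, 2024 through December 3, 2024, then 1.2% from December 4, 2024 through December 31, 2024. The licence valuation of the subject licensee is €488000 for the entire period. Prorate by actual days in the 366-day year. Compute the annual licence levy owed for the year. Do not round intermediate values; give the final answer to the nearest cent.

January 1 – December 3, 2024: 338 days at 3.3% → €488000 × 3.3% × 338/366 = €14872.0000
December 4 – December 31, 2024: 28 days at 1.2% → €488000 × 1.2% × 28/366 = €448.0000
Total = €15320.0000

€15320.00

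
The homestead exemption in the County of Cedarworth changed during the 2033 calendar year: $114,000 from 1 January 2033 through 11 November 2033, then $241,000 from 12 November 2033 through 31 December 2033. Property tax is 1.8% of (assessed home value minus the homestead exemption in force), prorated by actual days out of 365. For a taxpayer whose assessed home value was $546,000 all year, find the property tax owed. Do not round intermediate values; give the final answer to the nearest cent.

1 January – 11 November 2033: 315 days, exemption $114,000 → ($546,000 − $114,000) × 1.8% × 315/365 = $6,710.7945
12 November – 31 December 2033: 50 days, exemption $241,000 → ($546,000 − $241,000) × 1.8% × 50/365 = $752.0548
Total = $7,462.8493

$7,462.85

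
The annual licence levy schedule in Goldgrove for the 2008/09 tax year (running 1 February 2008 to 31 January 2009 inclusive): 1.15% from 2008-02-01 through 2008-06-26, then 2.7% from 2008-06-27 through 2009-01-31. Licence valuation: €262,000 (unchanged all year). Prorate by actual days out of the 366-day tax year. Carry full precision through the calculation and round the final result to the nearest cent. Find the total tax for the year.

€5,442.94

2008-02-01 to 2008-06-26: 147 days at 1.15% → €262,000 × 1.15% × 147/366 = €1,210.1393
2008-06-27 to 2009-01-31: 219 days at 2.7% → €262,000 × 2.7% × 219/366 = €4,232.8033
Total = €5,442.9426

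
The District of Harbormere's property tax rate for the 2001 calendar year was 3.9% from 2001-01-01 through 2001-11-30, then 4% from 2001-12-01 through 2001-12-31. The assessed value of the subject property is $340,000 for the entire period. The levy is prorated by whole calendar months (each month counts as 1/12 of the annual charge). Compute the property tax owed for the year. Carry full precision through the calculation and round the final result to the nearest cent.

$13,288.33

2001-01-01 to 2001-11-30: 11 months at 3.9% → $340,000 × 3.9% × 11/12 = $12,155.0000
2001-12-01 to 2001-12-31: 1 month at 4% → $340,000 × 4% × 1/12 = $1,133.3333
Total = $13,288.3333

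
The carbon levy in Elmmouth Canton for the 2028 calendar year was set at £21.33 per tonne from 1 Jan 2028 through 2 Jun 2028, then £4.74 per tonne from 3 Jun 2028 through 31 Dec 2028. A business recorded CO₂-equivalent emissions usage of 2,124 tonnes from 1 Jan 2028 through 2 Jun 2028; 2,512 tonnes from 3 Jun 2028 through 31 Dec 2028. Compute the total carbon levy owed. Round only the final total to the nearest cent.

£57211.80

1 Jan – 2 Jun 2028: 2,124 tonnes at £21.33/tonne → £45304.92
3 Jun – 31 Dec 2028: 2,512 tonnes at £4.74/tonne → £11906.88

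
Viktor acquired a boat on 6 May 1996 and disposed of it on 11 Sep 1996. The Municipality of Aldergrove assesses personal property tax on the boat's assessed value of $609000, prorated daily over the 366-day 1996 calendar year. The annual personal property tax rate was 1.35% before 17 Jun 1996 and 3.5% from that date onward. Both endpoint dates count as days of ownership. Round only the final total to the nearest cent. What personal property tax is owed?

$6010.13

6 May – 16 Jun 1996: 42 days at 1.35% → $609000 × 1.35% × 42/366 = $943.4508
17 Jun – 11 Sep 1996: 87 days at 3.5% → $609000 × 3.5% × 87/366 = $5066.6803
Total = $6010.1311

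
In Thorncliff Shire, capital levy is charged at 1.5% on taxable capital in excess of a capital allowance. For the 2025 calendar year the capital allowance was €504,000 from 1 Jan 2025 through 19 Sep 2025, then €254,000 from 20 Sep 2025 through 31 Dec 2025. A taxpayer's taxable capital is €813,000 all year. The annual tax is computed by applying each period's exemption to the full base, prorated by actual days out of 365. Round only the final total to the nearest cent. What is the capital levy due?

€5,693.22

1 Jan – 19 Sep 2025: 262 days, exemption €504,000 → (€813,000 − €504,000) × 1.5% × 262/365 = €3,327.0411
20 Sep – 31 Dec 2025: 103 days, exemption €254,000 → (€813,000 − €254,000) × 1.5% × 103/365 = €2,366.1781
Total = €5,693.2192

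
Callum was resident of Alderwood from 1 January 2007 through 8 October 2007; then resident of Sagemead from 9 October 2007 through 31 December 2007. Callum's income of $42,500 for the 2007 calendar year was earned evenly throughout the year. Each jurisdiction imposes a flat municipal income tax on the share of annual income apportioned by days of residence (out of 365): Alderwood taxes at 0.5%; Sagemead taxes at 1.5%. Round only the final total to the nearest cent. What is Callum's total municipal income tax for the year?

Alderwood, 1 January – 8 October 2007: 281 days → $42,500 × 0.5% × 281/365 = $163.5959
Sagemead, 9 October – 31 December 2007: 84 days → $42,500 × 1.5% × 84/365 = $146.7123
Total = $310.3082

$310.31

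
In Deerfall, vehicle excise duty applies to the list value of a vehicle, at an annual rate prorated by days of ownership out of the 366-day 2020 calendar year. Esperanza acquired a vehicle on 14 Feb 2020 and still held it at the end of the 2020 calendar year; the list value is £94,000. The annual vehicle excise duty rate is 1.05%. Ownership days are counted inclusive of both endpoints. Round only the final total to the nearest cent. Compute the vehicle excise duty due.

Days held (14 Feb – 31 Dec 2020): 322 out of 366
Tax = £94,000 × 1.05% × 322/366 = £868.3443

£868.34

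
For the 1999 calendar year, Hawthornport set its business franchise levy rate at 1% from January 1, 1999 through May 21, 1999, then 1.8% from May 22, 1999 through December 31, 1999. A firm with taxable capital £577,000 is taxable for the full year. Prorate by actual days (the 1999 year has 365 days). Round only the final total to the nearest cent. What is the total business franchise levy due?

January 1 – May 21, 1999: 141 days at 1% → £577,000 × 1% × 141/365 = £2,228.9589
May 22 – December 31, 1999: 224 days at 1.8% → £577,000 × 1.8% × 224/365 = £6,373.8740
Total = £8,602.8329

£8,602.83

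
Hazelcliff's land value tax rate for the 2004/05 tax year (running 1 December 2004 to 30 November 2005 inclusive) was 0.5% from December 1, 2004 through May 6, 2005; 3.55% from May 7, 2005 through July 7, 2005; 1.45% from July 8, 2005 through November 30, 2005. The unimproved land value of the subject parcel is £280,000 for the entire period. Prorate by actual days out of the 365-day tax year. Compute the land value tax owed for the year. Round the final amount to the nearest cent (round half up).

December 1, 2004 – May 6, 2005: 157 days at 0.5% → £280,000 × 0.5% × 157/365 = £602.1918
May 7 – July 7, 2005: 62 days at 3.55% → £280,000 × 3.55% × 62/365 = £1,688.4384
July 8 – November 30, 2005: 146 days at 1.45% → £280,000 × 1.45% × 146/365 = £1,624.0000
Total = £3,914.6301

£3,914.63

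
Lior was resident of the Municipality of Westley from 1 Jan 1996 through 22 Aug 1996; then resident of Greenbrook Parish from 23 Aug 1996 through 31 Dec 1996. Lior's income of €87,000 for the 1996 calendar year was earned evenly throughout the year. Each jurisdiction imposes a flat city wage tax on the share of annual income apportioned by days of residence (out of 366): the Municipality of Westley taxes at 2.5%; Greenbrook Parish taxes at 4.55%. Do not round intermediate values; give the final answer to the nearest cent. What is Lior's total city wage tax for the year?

The Municipality of Westley, 1 Jan – 22 Aug 1996: 235 days → €87,000 × 2.5% × 235/366 = €1,396.5164
Greenbrook Parish, 23 Aug – 31 Dec 1996: 131 days → €87,000 × 4.55% × 131/366 = €1,416.8402
Total = €2,813.3566

€2,813.36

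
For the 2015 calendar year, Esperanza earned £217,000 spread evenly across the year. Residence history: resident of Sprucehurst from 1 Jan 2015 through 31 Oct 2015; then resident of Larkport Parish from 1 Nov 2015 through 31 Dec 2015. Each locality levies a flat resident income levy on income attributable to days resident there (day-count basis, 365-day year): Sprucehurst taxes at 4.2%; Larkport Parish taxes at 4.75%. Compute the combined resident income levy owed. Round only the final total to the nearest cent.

£9,313.46

Sprucehurst, 1 Jan – 31 Oct 2015: 304 days → £217,000 × 4.2% × 304/365 = £7,590.8384
Larkport Parish, 1 Nov – 31 Dec 2015: 61 days → £217,000 × 4.75% × 61/365 = £1,722.6233
Total = £9,313.4616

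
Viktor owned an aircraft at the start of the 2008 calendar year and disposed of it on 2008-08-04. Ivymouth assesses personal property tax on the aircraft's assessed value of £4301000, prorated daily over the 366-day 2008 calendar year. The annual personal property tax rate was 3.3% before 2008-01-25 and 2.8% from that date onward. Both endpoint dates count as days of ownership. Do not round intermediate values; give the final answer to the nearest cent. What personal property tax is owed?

2008-01-01 to 2008-01-24: 24 days at 3.3% → £4301000 × 3.3% × 24/366 = £9307.0820
2008-01-25 to 2008-08-04: 193 days at 2.8% → £4301000 × 2.8% × 193/366 = £63504.3825
Total = £72811.4645

£72811.46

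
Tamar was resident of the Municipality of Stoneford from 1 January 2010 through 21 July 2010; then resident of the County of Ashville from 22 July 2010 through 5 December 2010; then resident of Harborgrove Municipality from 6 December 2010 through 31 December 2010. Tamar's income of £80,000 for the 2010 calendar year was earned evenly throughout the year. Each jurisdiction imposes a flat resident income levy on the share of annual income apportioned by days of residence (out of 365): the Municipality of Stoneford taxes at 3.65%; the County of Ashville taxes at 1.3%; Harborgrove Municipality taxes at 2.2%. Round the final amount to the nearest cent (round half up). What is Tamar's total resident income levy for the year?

£2,131.73

The Municipality of Stoneford, 1 January – 21 July 2010: 202 days → £80,000 × 3.65% × 202/365 = £1,616.0000
The County of Ashville, 22 July – 5 December 2010: 137 days → £80,000 × 1.3% × 137/365 = £390.3562
Harborgrove Municipality, 6 December – 31 December 2010: 26 days → £80,000 × 2.2% × 26/365 = £125.3699
Total = £2,131.7260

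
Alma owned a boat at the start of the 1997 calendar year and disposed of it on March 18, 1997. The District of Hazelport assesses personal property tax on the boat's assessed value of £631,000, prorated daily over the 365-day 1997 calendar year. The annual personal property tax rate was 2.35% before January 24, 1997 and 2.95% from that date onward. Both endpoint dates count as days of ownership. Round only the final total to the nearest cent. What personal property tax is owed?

£3,688.32

January 1 – January 23, 1997: 23 days at 2.35% → £631,000 × 2.35% × 23/365 = £934.3986
January 24 – March 18, 1997: 54 days at 2.95% → £631,000 × 2.95% × 54/365 = £2,753.9260
Total = £3,688.3247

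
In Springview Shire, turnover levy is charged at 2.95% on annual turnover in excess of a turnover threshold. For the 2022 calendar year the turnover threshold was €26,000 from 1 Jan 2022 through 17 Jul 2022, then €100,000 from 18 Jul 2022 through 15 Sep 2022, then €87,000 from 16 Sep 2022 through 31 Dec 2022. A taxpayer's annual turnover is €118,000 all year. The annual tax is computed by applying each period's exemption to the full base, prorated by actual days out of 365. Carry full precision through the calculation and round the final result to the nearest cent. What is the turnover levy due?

1 Jan – 17 Jul 2022: 198 days, exemption €26,000 → (€118,000 − €26,000) × 2.95% × 198/365 = €1,472.2521
18 Jul – 15 Sep 2022: 60 days, exemption €100,000 → (€118,000 − €100,000) × 2.95% × 60/365 = €87.2877
16 Sep – 31 Dec 2022: 107 days, exemption €87,000 → (€118,000 − €87,000) × 2.95% × 107/365 = €268.0863
Total = €1,827.6260

€1,827.63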